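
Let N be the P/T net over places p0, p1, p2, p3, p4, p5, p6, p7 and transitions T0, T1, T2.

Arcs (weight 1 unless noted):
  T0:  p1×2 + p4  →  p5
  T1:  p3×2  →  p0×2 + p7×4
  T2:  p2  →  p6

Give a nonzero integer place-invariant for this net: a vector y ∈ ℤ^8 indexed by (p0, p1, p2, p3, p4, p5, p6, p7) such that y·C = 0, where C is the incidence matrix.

y = (p0:1, p1:0, p2:0, p3:1, p4:0, p5:0, p6:0, p7:0)

Incidence matrix C (rows=places, cols=transitions):
       T0   T1   T2
   p0   0    2    0
   p1  -2    0    0
   p2   0    0   -1
   p3   0   -2    0
   p4  -1    0    0
   p5   1    0    0
   p6   0    0    1
   p7   0    4    0

Candidate y = [1, 0, 0, 1, 0, 0, 0, 0]; check y·C column-wise:
  col T0: 1·0 + 0·-2 + 1·0 + 0·-1 + 0·1 = 0
  col T1: 1·2 + 1·-2 + 0·4 = 0
  col T2: 1·0 + 0·-1 + 1·0 + 0·1 = 0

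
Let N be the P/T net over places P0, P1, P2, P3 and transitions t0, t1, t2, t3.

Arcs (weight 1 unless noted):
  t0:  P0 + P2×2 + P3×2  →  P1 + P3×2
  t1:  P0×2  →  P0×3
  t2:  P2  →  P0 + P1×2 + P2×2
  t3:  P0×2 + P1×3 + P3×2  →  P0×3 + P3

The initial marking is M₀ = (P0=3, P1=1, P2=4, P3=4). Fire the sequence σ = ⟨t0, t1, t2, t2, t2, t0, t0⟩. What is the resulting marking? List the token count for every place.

(P0=4, P1=10, P2=1, P3=4)

step 1: fire t0:  (P0=3, P1=1, P2=4, P3=4) → (P0=2, P1=2, P2=2, P3=4)
step 2: fire t1:  (P0=2, P1=2, P2=2, P3=4) → (P0=3, P1=2, P2=2, P3=4)
step 3: fire t2:  (P0=3, P1=2, P2=2, P3=4) → (P0=4, P1=4, P2=3, P3=4)
step 4: fire t2:  (P0=4, P1=4, P2=3, P3=4) → (P0=5, P1=6, P2=4, P3=4)
step 5: fire t2:  (P0=5, P1=6, P2=4, P3=4) → (P0=6, P1=8, P2=5, P3=4)
step 6: fire t0:  (P0=6, P1=8, P2=5, P3=4) → (P0=5, P1=9, P2=3, P3=4)
step 7: fire t0:  (P0=5, P1=9, P2=3, P3=4) → (P0=4, P1=10, P2=1, P3=4)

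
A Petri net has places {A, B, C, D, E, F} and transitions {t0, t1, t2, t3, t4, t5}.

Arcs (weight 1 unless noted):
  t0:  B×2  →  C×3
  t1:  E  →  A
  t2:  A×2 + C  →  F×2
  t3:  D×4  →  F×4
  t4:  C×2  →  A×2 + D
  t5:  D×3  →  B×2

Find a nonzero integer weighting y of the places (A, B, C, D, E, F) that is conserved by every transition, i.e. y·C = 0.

y = (A:1, B:3, C:2, D:2, E:1, F:2)

Incidence matrix C (rows=places, cols=transitions):
       t0   t1   t2   t3   t4   t5
    A   0    1   -2    0    2    0
    B  -2    0    0    0    0    2
    C   3    0   -1    0   -2    0
    D   0    0    0   -4    1   -3
    E   0   -1    0    0    0    0
    F   0    0    2    4    0    0

Candidate y = [1, 3, 2, 2, 1, 2]; check y·C column-wise:
  col t0: 1·0 + 3·-2 + 2·3 + 2·0 + 1·0 + 2·0 = 0
  col t1: 1·1 + 3·0 + 2·0 + 2·0 + 1·-1 + 2·0 = 0
  col t2: 1·-2 + 3·0 + 2·-1 + 2·0 + 1·0 + 2·2 = 0
  col t3: 1·0 + 3·0 + 2·0 + 2·-4 + 1·0 + 2·4 = 0
  col t4: 1·2 + 3·0 + 2·-2 + 2·1 + 1·0 + 2·0 = 0
  col t5: 1·0 + 3·2 + 2·0 + 2·-3 + 1·0 + 2·0 = 0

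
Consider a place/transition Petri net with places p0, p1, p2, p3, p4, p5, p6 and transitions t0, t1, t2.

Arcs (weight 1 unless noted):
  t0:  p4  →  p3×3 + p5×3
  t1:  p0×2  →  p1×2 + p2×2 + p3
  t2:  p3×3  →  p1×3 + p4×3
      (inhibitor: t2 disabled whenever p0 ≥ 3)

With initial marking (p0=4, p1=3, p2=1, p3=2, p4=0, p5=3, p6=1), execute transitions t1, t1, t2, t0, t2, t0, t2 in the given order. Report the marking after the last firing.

step 1: fire t1:  (p0=4, p1=3, p2=1, p3=2, p4=0, p5=3, p6=1) → (p0=2, p1=5, p2=3, p3=3, p4=0, p5=3, p6=1)
step 2: fire t1:  (p0=2, p1=5, p2=3, p3=3, p4=0, p5=3, p6=1) → (p0=0, p1=7, p2=5, p3=4, p4=0, p5=3, p6=1)
step 3: fire t2:  (p0=0, p1=7, p2=5, p3=4, p4=0, p5=3, p6=1) → (p0=0, p1=10, p2=5, p3=1, p4=3, p5=3, p6=1)
step 4: fire t0:  (p0=0, p1=10, p2=5, p3=1, p4=3, p5=3, p6=1) → (p0=0, p1=10, p2=5, p3=4, p4=2, p5=6, p6=1)
step 5: fire t2:  (p0=0, p1=10, p2=5, p3=4, p4=2, p5=6, p6=1) → (p0=0, p1=13, p2=5, p3=1, p4=5, p5=6, p6=1)
step 6: fire t0:  (p0=0, p1=13, p2=5, p3=1, p4=5, p5=6, p6=1) → (p0=0, p1=13, p2=5, p3=4, p4=4, p5=9, p6=1)
step 7: fire t2:  (p0=0, p1=13, p2=5, p3=4, p4=4, p5=9, p6=1) → (p0=0, p1=16, p2=5, p3=1, p4=7, p5=9, p6=1)

(p0=0, p1=16, p2=5, p3=1, p4=7, p5=9, p6=1)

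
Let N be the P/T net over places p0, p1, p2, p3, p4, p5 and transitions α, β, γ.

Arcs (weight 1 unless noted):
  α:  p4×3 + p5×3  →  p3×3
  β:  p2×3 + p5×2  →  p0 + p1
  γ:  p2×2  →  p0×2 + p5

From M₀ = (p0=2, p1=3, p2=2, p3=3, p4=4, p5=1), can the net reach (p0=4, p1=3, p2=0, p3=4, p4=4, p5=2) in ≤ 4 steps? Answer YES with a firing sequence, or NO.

depth 0: 1 marking
depth 1: 2 markings reached so far
depth 2: 2 markings reached so far
(frontier empty at depth 2; search complete)
target is not among the 2 markings reachable within 4 steps

NO — not reachable within 4 firings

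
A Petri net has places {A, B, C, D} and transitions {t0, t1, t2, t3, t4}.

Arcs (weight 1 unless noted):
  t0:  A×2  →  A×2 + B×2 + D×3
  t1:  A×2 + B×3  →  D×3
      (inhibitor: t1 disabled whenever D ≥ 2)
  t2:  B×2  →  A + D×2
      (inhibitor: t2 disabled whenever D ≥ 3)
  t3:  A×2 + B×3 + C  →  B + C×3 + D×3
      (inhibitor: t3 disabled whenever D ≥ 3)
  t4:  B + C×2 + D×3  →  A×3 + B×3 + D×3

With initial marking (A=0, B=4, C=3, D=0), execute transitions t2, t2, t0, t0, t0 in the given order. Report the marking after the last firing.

(A=2, B=6, C=3, D=13)

step 1: fire t2:  (A=0, B=4, C=3, D=0) → (A=1, B=2, C=3, D=2)
step 2: fire t2:  (A=1, B=2, C=3, D=2) → (A=2, B=0, C=3, D=4)
step 3: fire t0:  (A=2, B=0, C=3, D=4) → (A=2, B=2, C=3, D=7)
step 4: fire t0:  (A=2, B=2, C=3, D=7) → (A=2, B=4, C=3, D=10)
step 5: fire t0:  (A=2, B=4, C=3, D=10) → (A=2, B=6, C=3, D=13)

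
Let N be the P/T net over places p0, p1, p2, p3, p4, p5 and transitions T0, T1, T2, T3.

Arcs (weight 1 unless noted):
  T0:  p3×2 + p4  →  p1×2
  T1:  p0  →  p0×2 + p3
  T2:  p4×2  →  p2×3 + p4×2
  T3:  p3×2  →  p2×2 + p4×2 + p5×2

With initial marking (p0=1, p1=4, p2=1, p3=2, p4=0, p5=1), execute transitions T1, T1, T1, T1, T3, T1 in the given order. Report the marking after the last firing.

step 1: fire T1:  (p0=1, p1=4, p2=1, p3=2, p4=0, p5=1) → (p0=2, p1=4, p2=1, p3=3, p4=0, p5=1)
step 2: fire T1:  (p0=2, p1=4, p2=1, p3=3, p4=0, p5=1) → (p0=3, p1=4, p2=1, p3=4, p4=0, p5=1)
step 3: fire T1:  (p0=3, p1=4, p2=1, p3=4, p4=0, p5=1) → (p0=4, p1=4, p2=1, p3=5, p4=0, p5=1)
step 4: fire T1:  (p0=4, p1=4, p2=1, p3=5, p4=0, p5=1) → (p0=5, p1=4, p2=1, p3=6, p4=0, p5=1)
step 5: fire T3:  (p0=5, p1=4, p2=1, p3=6, p4=0, p5=1) → (p0=5, p1=4, p2=3, p3=4, p4=2, p5=3)
step 6: fire T1:  (p0=5, p1=4, p2=3, p3=4, p4=2, p5=3) → (p0=6, p1=4, p2=3, p3=5, p4=2, p5=3)

(p0=6, p1=4, p2=3, p3=5, p4=2, p5=3)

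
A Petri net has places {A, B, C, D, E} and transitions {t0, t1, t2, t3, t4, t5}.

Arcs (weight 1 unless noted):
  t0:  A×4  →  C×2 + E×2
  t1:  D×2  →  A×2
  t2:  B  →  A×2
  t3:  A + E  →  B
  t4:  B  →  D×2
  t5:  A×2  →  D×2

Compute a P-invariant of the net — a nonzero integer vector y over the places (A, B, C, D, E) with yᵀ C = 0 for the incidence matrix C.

Incidence matrix C (rows=places, cols=transitions):
       t0   t1   t2   t3   t4   t5
    A  -4    2    2   -1    0   -2
    B   0    0   -1    1   -1    0
    C   2    0    0    0    0    0
    D   0   -2    0    0    2    2
    E   2    0    0   -1    0    0

Candidate y = [1, 2, 1, 1, 1]; check y·C column-wise:
  col t0: 1·-4 + 2·0 + 1·2 + 1·0 + 1·2 = 0
  col t1: 1·2 + 2·0 + 1·0 + 1·-2 + 1·0 = 0
  col t2: 1·2 + 2·-1 + 1·0 + 1·0 + 1·0 = 0
  col t3: 1·-1 + 2·1 + 1·0 + 1·0 + 1·-1 = 0
  col t4: 1·0 + 2·-1 + 1·0 + 1·2 + 1·0 = 0
  col t5: 1·-2 + 2·0 + 1·0 + 1·2 + 1·0 = 0

y = (A:1, B:2, C:1, D:1, E:1)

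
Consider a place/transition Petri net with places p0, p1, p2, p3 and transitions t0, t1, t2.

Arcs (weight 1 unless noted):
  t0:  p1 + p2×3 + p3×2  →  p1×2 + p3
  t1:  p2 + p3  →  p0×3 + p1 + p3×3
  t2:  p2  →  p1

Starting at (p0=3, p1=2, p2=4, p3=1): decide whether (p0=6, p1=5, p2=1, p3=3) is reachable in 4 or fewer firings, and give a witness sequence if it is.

step 1: fire t1:  (p0=3, p1=2, p2=4, p3=1) → (p0=6, p1=3, p2=3, p3=3)
step 2: fire t2:  (p0=6, p1=3, p2=3, p3=3) → (p0=6, p1=4, p2=2, p3=3)
step 3: fire t2:  (p0=6, p1=4, p2=2, p3=3) → (p0=6, p1=5, p2=1, p3=3)

YES — reachable via ⟨t1, t2, t2⟩ (3 firings)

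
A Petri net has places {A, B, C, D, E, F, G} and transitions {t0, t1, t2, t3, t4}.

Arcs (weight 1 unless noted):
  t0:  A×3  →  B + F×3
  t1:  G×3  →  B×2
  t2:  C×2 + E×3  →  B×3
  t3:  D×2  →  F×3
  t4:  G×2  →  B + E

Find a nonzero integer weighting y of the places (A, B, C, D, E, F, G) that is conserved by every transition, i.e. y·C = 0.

y = (A:2, B:0, C:0, D:3, E:0, F:2, G:0)

Incidence matrix C (rows=places, cols=transitions):
       t0   t1   t2   t3   t4
    A  -3    0    0    0    0
    B   1    2    3    0    1
    C   0    0   -2    0    0
    D   0    0    0   -2    0
    E   0    0   -3    0    1
    F   3    0    0    3    0
    G   0   -3    0    0   -2

Candidate y = [2, 0, 0, 3, 0, 2, 0]; check y·C column-wise:
  col t0: 2·-3 + 0·1 + 3·0 + 2·3 = 0
  col t1: 2·0 + 0·2 + 3·0 + 2·0 + 0·-3 = 0
  col t2: 2·0 + 0·3 + 0·-2 + 3·0 + 0·-3 + 2·0 = 0
  col t3: 2·0 + 3·-2 + 2·3 = 0
  col t4: 2·0 + 0·1 + 3·0 + 0·1 + 2·0 + 0·-2 = 0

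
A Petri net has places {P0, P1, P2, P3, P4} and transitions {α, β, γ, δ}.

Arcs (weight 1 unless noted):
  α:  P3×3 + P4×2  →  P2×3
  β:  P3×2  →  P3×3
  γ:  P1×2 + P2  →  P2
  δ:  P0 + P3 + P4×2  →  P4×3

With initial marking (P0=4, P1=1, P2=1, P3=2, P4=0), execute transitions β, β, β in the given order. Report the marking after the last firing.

(P0=4, P1=1, P2=1, P3=5, P4=0)

step 1: fire β:  (P0=4, P1=1, P2=1, P3=2, P4=0) → (P0=4, P1=1, P2=1, P3=3, P4=0)
step 2: fire β:  (P0=4, P1=1, P2=1, P3=3, P4=0) → (P0=4, P1=1, P2=1, P3=4, P4=0)
step 3: fire β:  (P0=4, P1=1, P2=1, P3=4, P4=0) → (P0=4, P1=1, P2=1, P3=5, P4=0)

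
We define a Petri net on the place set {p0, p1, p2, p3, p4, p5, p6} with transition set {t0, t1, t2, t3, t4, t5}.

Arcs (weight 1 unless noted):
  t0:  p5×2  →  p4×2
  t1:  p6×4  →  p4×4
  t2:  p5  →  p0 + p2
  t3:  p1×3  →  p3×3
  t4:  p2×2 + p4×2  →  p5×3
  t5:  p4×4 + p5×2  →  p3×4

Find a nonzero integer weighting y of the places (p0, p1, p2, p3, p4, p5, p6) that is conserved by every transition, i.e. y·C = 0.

Incidence matrix C (rows=places, cols=transitions):
       t0   t1   t2   t3   t4   t5
   p0   0    0    1    0    0    0
   p1   0    0    0   -3    0    0
   p2   0    0    1    0   -2    0
   p3   0    0    0    3    0    4
   p4   2    4    0    0   -2   -4
   p5  -2    0   -1    0    3   -2
   p6   0   -4    0    0    0    0

Candidate y = [1, 3, 1, 3, 2, 2, 2]; check y·C column-wise:
  col t0: 1·0 + 3·0 + 1·0 + 3·0 + 2·2 + 2·-2 + 2·0 = 0
  col t1: 1·0 + 3·0 + 1·0 + 3·0 + 2·4 + 2·0 + 2·-4 = 0
  col t2: 1·1 + 3·0 + 1·1 + 3·0 + 2·0 + 2·-1 + 2·0 = 0
  col t3: 1·0 + 3·-3 + 1·0 + 3·3 + 2·0 + 2·0 + 2·0 = 0
  col t4: 1·0 + 3·0 + 1·-2 + 3·0 + 2·-2 + 2·3 + 2·0 = 0
  col t5: 1·0 + 3·0 + 1·0 + 3·4 + 2·-4 + 2·-2 + 2·0 = 0

y = (p0:1, p1:3, p2:1, p3:3, p4:2, p5:2, p6:2)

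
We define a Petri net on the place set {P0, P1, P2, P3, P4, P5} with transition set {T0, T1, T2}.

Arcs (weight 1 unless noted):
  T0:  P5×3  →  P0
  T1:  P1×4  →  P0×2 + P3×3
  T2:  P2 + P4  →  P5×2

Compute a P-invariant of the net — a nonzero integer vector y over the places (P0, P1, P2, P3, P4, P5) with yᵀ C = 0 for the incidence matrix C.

Incidence matrix C (rows=places, cols=transitions):
       T0   T1   T2
   P0   1    2    0
   P1   0   -4    0
   P2   0    0   -1
   P3   0    3    0
   P4   0    0   -1
   P5  -3    0    2

Candidate y = [0, 3, 0, 4, 0, 0]; check y·C column-wise:
  col T0: 0·1 + 3·0 + 4·0 + 0·-3 = 0
  col T1: 0·2 + 3·-4 + 4·3 = 0
  col T2: 3·0 + 0·-1 + 4·0 + 0·-1 + 0·2 = 0

y = (P0:0, P1:3, P2:0, P3:4, P4:0, P5:0)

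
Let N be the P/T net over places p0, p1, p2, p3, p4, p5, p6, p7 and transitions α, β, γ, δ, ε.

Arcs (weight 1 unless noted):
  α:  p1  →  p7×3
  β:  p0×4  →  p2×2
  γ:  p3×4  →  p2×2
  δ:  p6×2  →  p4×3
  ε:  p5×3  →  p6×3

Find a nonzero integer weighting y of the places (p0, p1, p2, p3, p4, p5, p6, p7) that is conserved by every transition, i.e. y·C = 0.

Incidence matrix C (rows=places, cols=transitions):
        α    β    γ    δ    ε
   p0   0   -4    0    0    0
   p1  -1    0    0    0    0
   p2   0    2    2    0    0
   p3   0    0   -4    0    0
   p4   0    0    0    3    0
   p5   0    0    0    0   -3
   p6   0    0    0   -2    3
   p7   3    0    0    0    0

Candidate y = [1, 0, 2, 1, 0, 0, 0, 0]; check y·C column-wise:
  col α: 1·0 + 0·-1 + 2·0 + 1·0 + 0·3 = 0
  col β: 1·-4 + 2·2 + 1·0 = 0
  col γ: 1·0 + 2·2 + 1·-4 = 0
  col δ: 1·0 + 2·0 + 1·0 + 0·3 + 0·-2 = 0
  col ε: 1·0 + 2·0 + 1·0 + 0·-3 + 0·3 = 0

y = (p0:1, p1:0, p2:2, p3:1, p4:0, p5:0, p6:0, p7:0)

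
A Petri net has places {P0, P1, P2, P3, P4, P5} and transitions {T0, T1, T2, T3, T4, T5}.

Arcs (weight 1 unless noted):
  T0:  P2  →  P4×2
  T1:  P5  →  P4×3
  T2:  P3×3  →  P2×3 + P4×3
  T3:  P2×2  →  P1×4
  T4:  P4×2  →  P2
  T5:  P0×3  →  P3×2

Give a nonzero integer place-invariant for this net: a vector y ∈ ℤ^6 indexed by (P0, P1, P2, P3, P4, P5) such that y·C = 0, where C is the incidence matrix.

Incidence matrix C (rows=places, cols=transitions):
       T0   T1   T2   T3   T4   T5
   P0   0    0    0    0    0   -3
   P1   0    0    0    4    0    0
   P2  -1    0    3   -2    1    0
   P3   0    0   -3    0    0    2
   P4   2    3    3    0   -2    0
   P5   0   -1    0    0    0    0

Candidate y = [2, 1, 2, 3, 1, 3]; check y·C column-wise:
  col T0: 2·0 + 1·0 + 2·-1 + 3·0 + 1·2 + 3·0 = 0
  col T1: 2·0 + 1·0 + 2·0 + 3·0 + 1·3 + 3·-1 = 0
  col T2: 2·0 + 1·0 + 2·3 + 3·-3 + 1·3 + 3·0 = 0
  col T3: 2·0 + 1·4 + 2·-2 + 3·0 + 1·0 + 3·0 = 0
  col T4: 2·0 + 1·0 + 2·1 + 3·0 + 1·-2 + 3·0 = 0
  col T5: 2·-3 + 1·0 + 2·0 + 3·2 + 1·0 + 3·0 = 0

y = (P0:2, P1:1, P2:2, P3:3, P4:1, P5:3)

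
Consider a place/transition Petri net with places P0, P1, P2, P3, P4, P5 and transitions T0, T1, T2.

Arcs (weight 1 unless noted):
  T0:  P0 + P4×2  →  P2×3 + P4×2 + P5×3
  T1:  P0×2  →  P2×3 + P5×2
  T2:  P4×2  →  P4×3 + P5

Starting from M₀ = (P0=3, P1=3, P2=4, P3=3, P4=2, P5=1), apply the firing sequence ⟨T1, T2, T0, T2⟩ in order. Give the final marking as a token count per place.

(P0=0, P1=3, P2=10, P3=3, P4=4, P5=8)

step 1: fire T1:  (P0=3, P1=3, P2=4, P3=3, P4=2, P5=1) → (P0=1, P1=3, P2=7, P3=3, P4=2, P5=3)
step 2: fire T2:  (P0=1, P1=3, P2=7, P3=3, P4=2, P5=3) → (P0=1, P1=3, P2=7, P3=3, P4=3, P5=4)
step 3: fire T0:  (P0=1, P1=3, P2=7, P3=3, P4=3, P5=4) → (P0=0, P1=3, P2=10, P3=3, P4=3, P5=7)
step 4: fire T2:  (P0=0, P1=3, P2=10, P3=3, P4=3, P5=7) → (P0=0, P1=3, P2=10, P3=3, P4=4, P5=8)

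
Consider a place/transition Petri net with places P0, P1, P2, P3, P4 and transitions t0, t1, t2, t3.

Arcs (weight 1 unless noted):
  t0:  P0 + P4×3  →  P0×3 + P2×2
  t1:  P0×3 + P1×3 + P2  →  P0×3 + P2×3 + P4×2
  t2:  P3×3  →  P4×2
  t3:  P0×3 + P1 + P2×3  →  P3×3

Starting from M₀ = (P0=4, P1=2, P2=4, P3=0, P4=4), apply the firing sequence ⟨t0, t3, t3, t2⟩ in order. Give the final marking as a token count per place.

(P0=0, P1=0, P2=0, P3=3, P4=3)

step 1: fire t0:  (P0=4, P1=2, P2=4, P3=0, P4=4) → (P0=6, P1=2, P2=6, P3=0, P4=1)
step 2: fire t3:  (P0=6, P1=2, P2=6, P3=0, P4=1) → (P0=3, P1=1, P2=3, P3=3, P4=1)
step 3: fire t3:  (P0=3, P1=1, P2=3, P3=3, P4=1) → (P0=0, P1=0, P2=0, P3=6, P4=1)
step 4: fire t2:  (P0=0, P1=0, P2=0, P3=6, P4=1) → (P0=0, P1=0, P2=0, P3=3, P4=3)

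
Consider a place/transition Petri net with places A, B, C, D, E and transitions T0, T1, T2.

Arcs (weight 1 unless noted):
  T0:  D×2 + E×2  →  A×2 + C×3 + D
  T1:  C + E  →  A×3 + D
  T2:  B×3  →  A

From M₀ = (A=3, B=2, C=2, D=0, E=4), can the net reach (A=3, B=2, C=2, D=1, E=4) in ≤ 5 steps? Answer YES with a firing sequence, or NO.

depth 0: 1 marking
depth 1: 2 markings reached so far
depth 2: 3 markings reached so far
depth 3: 4 markings reached so far
depth 4: 4 markings reached so far
(frontier empty at depth 4; search complete)
target is not among the 4 markings reachable within 5 steps

NO — not reachable within 5 firings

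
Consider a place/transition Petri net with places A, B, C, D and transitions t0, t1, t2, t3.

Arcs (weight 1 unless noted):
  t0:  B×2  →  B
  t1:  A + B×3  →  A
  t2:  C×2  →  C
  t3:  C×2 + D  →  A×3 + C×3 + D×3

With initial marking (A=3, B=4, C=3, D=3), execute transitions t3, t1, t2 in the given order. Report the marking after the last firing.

step 1: fire t3:  (A=3, B=4, C=3, D=3) → (A=6, B=4, C=4, D=5)
step 2: fire t1:  (A=6, B=4, C=4, D=5) → (A=6, B=1, C=4, D=5)
step 3: fire t2:  (A=6, B=1, C=4, D=5) → (A=6, B=1, C=3, D=5)

(A=6, B=1, C=3, D=5)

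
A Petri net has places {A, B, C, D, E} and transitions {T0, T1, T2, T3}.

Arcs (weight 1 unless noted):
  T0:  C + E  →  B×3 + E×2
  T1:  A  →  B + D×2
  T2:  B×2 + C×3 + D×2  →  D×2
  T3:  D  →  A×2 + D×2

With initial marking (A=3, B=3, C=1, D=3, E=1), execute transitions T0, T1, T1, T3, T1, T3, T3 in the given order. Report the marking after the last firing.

step 1: fire T0:  (A=3, B=3, C=1, D=3, E=1) → (A=3, B=6, C=0, D=3, E=2)
step 2: fire T1:  (A=3, B=6, C=0, D=3, E=2) → (A=2, B=7, C=0, D=5, E=2)
step 3: fire T1:  (A=2, B=7, C=0, D=5, E=2) → (A=1, B=8, C=0, D=7, E=2)
step 4: fire T3:  (A=1, B=8, C=0, D=7, E=2) → (A=3, B=8, C=0, D=8, E=2)
step 5: fire T1:  (A=3, B=8, C=0, D=8, E=2) → (A=2, B=9, C=0, D=10, E=2)
step 6: fire T3:  (A=2, B=9, C=0, D=10, E=2) → (A=4, B=9, C=0, D=11, E=2)
step 7: fire T3:  (A=4, B=9, C=0, D=11, E=2) → (A=6, B=9, C=0, D=12, E=2)

(A=6, B=9, C=0, D=12, E=2)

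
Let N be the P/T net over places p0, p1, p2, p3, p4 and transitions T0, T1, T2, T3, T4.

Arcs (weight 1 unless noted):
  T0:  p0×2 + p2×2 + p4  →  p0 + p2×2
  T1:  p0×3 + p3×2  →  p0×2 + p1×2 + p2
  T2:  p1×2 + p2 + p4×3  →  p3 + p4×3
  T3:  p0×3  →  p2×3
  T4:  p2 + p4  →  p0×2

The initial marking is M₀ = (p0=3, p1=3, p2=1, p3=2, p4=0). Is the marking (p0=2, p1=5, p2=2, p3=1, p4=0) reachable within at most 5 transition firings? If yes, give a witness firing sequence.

NO — not reachable within 5 firings

depth 0: 1 marking
depth 1: 3 markings reached so far
depth 2: 3 markings reached so far
(frontier empty at depth 2; search complete)
target is not among the 3 markings reachable within 5 steps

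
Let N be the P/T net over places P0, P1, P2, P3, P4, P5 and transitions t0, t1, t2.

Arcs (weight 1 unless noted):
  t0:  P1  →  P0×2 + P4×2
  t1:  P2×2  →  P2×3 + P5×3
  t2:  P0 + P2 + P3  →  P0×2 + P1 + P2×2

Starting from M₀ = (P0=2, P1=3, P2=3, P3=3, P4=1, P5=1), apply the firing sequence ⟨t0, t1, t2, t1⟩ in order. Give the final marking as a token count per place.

(P0=5, P1=3, P2=6, P3=2, P4=3, P5=7)

step 1: fire t0:  (P0=2, P1=3, P2=3, P3=3, P4=1, P5=1) → (P0=4, P1=2, P2=3, P3=3, P4=3, P5=1)
step 2: fire t1:  (P0=4, P1=2, P2=3, P3=3, P4=3, P5=1) → (P0=4, P1=2, P2=4, P3=3, P4=3, P5=4)
step 3: fire t2:  (P0=4, P1=2, P2=4, P3=3, P4=3, P5=4) → (P0=5, P1=3, P2=5, P3=2, P4=3, P5=4)
step 4: fire t1:  (P0=5, P1=3, P2=5, P3=2, P4=3, P5=4) → (P0=5, P1=3, P2=6, P3=2, P4=3, P5=7)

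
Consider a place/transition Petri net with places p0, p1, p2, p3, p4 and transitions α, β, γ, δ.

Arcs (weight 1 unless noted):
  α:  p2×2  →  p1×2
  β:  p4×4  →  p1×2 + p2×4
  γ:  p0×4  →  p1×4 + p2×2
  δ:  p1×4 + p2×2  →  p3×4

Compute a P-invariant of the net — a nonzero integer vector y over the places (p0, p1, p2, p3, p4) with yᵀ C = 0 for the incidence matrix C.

Incidence matrix C (rows=places, cols=transitions):
        α    β    γ    δ
   p0   0    0   -4    0
   p1   2    2    4   -4
   p2  -2    4    2   -2
   p3   0    0    0    4
   p4   0   -4    0    0

Candidate y = [3, 2, 2, 3, 3]; check y·C column-wise:
  col α: 3·0 + 2·2 + 2·-2 + 3·0 + 3·0 = 0
  col β: 3·0 + 2·2 + 2·4 + 3·0 + 3·-4 = 0
  col γ: 3·-4 + 2·4 + 2·2 + 3·0 + 3·0 = 0
  col δ: 3·0 + 2·-4 + 2·-2 + 3·4 + 3·0 = 0

y = (p0:3, p1:2, p2:2, p3:3, p4:3)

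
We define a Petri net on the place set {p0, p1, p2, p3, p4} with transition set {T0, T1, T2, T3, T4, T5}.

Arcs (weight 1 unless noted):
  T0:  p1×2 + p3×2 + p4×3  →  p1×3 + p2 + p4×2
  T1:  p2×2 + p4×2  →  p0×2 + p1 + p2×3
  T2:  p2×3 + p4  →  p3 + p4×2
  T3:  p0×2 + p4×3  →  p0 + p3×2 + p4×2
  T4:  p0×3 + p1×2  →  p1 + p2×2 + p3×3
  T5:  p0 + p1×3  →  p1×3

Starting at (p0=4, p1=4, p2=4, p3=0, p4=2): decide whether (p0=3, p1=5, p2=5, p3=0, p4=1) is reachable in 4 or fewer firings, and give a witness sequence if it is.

depth 0: 1 marking
depth 1: 5 markings reached so far
depth 2: 12 markings reached so far
depth 3: 23 markings reached so far
depth 4: 37 markings reached so far
target is not among the 37 markings reachable within 4 steps

NO — not reachable within 4 firings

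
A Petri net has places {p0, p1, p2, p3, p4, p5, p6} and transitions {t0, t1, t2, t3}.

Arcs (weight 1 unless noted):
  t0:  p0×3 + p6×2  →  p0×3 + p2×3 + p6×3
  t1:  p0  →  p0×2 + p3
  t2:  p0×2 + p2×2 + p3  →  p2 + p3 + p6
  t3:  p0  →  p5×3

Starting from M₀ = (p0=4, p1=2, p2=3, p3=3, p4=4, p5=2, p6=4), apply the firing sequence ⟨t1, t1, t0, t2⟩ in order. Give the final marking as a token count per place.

step 1: fire t1:  (p0=4, p1=2, p2=3, p3=3, p4=4, p5=2, p6=4) → (p0=5, p1=2, p2=3, p3=4, p4=4, p5=2, p6=4)
step 2: fire t1:  (p0=5, p1=2, p2=3, p3=4, p4=4, p5=2, p6=4) → (p0=6, p1=2, p2=3, p3=5, p4=4, p5=2, p6=4)
step 3: fire t0:  (p0=6, p1=2, p2=3, p3=5, p4=4, p5=2, p6=4) → (p0=6, p1=2, p2=6, p3=5, p4=4, p5=2, p6=5)
step 4: fire t2:  (p0=6, p1=2, p2=6, p3=5, p4=4, p5=2, p6=5) → (p0=4, p1=2, p2=5, p3=5, p4=4, p5=2, p6=6)

(p0=4, p1=2, p2=5, p3=5, p4=4, p5=2, p6=6)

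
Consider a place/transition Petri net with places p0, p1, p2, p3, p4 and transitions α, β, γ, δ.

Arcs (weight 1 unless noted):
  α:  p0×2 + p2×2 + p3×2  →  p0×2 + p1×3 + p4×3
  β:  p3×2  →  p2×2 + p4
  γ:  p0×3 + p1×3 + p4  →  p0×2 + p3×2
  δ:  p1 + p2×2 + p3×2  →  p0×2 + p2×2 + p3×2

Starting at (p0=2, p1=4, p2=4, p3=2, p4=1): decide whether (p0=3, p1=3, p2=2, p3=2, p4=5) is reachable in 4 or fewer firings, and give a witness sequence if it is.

depth 0: 1 marking
depth 1: 4 markings reached so far
depth 2: 8 markings reached so far
depth 3: 13 markings reached so far
depth 4: 21 markings reached so far
target is not among the 21 markings reachable within 4 steps

NO — not reachable within 4 firings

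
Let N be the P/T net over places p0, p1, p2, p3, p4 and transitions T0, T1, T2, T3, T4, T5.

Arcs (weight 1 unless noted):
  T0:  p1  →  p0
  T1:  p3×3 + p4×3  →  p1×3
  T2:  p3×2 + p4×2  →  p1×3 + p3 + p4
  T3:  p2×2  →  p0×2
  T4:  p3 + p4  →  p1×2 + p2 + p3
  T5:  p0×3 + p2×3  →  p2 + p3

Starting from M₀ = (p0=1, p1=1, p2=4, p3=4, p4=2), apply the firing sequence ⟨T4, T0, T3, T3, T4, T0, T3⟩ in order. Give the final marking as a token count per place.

(p0=9, p1=3, p2=0, p3=4, p4=0)

step 1: fire T4:  (p0=1, p1=1, p2=4, p3=4, p4=2) → (p0=1, p1=3, p2=5, p3=4, p4=1)
step 2: fire T0:  (p0=1, p1=3, p2=5, p3=4, p4=1) → (p0=2, p1=2, p2=5, p3=4, p4=1)
step 3: fire T3:  (p0=2, p1=2, p2=5, p3=4, p4=1) → (p0=4, p1=2, p2=3, p3=4, p4=1)
step 4: fire T3:  (p0=4, p1=2, p2=3, p3=4, p4=1) → (p0=6, p1=2, p2=1, p3=4, p4=1)
step 5: fire T4:  (p0=6, p1=2, p2=1, p3=4, p4=1) → (p0=6, p1=4, p2=2, p3=4, p4=0)
step 6: fire T0:  (p0=6, p1=4, p2=2, p3=4, p4=0) → (p0=7, p1=3, p2=2, p3=4, p4=0)
step 7: fire T3:  (p0=7, p1=3, p2=2, p3=4, p4=0) → (p0=9, p1=3, p2=0, p3=4, p4=0)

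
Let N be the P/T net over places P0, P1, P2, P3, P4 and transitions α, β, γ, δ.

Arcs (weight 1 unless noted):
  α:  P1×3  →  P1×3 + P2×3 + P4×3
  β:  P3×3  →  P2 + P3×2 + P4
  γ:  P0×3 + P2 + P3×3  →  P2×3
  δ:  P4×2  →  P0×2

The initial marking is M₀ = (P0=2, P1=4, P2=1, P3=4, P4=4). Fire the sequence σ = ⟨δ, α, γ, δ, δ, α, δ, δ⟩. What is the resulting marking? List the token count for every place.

(P0=9, P1=4, P2=9, P3=1, P4=0)

step 1: fire δ:  (P0=2, P1=4, P2=1, P3=4, P4=4) → (P0=4, P1=4, P2=1, P3=4, P4=2)
step 2: fire α:  (P0=4, P1=4, P2=1, P3=4, P4=2) → (P0=4, P1=4, P2=4, P3=4, P4=5)
step 3: fire γ:  (P0=4, P1=4, P2=4, P3=4, P4=5) → (P0=1, P1=4, P2=6, P3=1, P4=5)
step 4: fire δ:  (P0=1, P1=4, P2=6, P3=1, P4=5) → (P0=3, P1=4, P2=6, P3=1, P4=3)
step 5: fire δ:  (P0=3, P1=4, P2=6, P3=1, P4=3) → (P0=5, P1=4, P2=6, P3=1, P4=1)
step 6: fire α:  (P0=5, P1=4, P2=6, P3=1, P4=1) → (P0=5, P1=4, P2=9, P3=1, P4=4)
step 7: fire δ:  (P0=5, P1=4, P2=9, P3=1, P4=4) → (P0=7, P1=4, P2=9, P3=1, P4=2)
step 8: fire δ:  (P0=7, P1=4, P2=9, P3=1, P4=2) → (P0=9, P1=4, P2=9, P3=1, P4=0)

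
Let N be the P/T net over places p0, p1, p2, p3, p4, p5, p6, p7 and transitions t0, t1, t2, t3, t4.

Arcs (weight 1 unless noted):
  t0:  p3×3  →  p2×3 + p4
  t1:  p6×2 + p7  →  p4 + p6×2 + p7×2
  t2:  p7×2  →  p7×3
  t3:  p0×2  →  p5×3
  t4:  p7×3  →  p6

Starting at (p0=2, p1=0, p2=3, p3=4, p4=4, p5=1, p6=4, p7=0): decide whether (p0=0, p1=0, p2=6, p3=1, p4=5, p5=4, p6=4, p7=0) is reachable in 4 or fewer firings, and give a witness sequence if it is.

step 1: fire t0:  (p0=2, p1=0, p2=3, p3=4, p4=4, p5=1, p6=4, p7=0) → (p0=2, p1=0, p2=6, p3=1, p4=5, p5=1, p6=4, p7=0)
step 2: fire t3:  (p0=2, p1=0, p2=6, p3=1, p4=5, p5=1, p6=4, p7=0) → (p0=0, p1=0, p2=6, p3=1, p4=5, p5=4, p6=4, p7=0)

YES — reachable via ⟨t0, t3⟩ (2 firings)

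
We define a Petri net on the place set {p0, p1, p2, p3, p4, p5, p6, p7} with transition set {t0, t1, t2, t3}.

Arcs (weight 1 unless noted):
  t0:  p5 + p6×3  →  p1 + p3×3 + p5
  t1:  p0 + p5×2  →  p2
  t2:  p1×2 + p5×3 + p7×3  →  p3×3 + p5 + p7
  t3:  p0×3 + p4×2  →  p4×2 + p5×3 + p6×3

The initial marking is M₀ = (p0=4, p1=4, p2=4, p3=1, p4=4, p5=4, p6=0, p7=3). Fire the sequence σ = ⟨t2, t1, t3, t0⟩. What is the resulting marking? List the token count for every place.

(p0=0, p1=3, p2=5, p3=7, p4=4, p5=3, p6=0, p7=1)

step 1: fire t2:  (p0=4, p1=4, p2=4, p3=1, p4=4, p5=4, p6=0, p7=3) → (p0=4, p1=2, p2=4, p3=4, p4=4, p5=2, p6=0, p7=1)
step 2: fire t1:  (p0=4, p1=2, p2=4, p3=4, p4=4, p5=2, p6=0, p7=1) → (p0=3, p1=2, p2=5, p3=4, p4=4, p5=0, p6=0, p7=1)
step 3: fire t3:  (p0=3, p1=2, p2=5, p3=4, p4=4, p5=0, p6=0, p7=1) → (p0=0, p1=2, p2=5, p3=4, p4=4, p5=3, p6=3, p7=1)
step 4: fire t0:  (p0=0, p1=2, p2=5, p3=4, p4=4, p5=3, p6=3, p7=1) → (p0=0, p1=3, p2=5, p3=7, p4=4, p5=3, p6=0, p7=1)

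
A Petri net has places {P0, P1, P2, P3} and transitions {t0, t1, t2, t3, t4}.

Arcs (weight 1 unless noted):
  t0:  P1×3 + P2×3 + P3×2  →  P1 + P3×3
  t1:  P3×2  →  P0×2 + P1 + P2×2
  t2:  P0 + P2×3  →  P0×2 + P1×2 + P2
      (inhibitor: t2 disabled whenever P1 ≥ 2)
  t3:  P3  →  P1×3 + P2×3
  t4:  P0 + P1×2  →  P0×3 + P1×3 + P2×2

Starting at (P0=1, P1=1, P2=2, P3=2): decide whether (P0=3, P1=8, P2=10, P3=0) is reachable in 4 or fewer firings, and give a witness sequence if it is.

step 1: fire t3:  (P0=1, P1=1, P2=2, P3=2) → (P0=1, P1=4, P2=5, P3=1)
step 2: fire t3:  (P0=1, P1=4, P2=5, P3=1) → (P0=1, P1=7, P2=8, P3=0)
step 3: fire t4:  (P0=1, P1=7, P2=8, P3=0) → (P0=3, P1=8, P2=10, P3=0)

YES — reachable via ⟨t3, t3, t4⟩ (3 firings)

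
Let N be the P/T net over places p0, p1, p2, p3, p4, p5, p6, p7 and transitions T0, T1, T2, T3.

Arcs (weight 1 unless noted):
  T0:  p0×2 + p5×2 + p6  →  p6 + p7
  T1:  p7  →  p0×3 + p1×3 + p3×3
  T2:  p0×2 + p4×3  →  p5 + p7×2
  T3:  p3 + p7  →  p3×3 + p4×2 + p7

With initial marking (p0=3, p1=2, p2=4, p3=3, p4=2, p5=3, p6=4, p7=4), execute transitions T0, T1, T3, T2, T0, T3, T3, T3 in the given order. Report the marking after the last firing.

step 1: fire T0:  (p0=3, p1=2, p2=4, p3=3, p4=2, p5=3, p6=4, p7=4) → (p0=1, p1=2, p2=4, p3=3, p4=2, p5=1, p6=4, p7=5)
step 2: fire T1:  (p0=1, p1=2, p2=4, p3=3, p4=2, p5=1, p6=4, p7=5) → (p0=4, p1=5, p2=4, p3=6, p4=2, p5=1, p6=4, p7=4)
step 3: fire T3:  (p0=4, p1=5, p2=4, p3=6, p4=2, p5=1, p6=4, p7=4) → (p0=4, p1=5, p2=4, p3=8, p4=4, p5=1, p6=4, p7=4)
step 4: fire T2:  (p0=4, p1=5, p2=4, p3=8, p4=4, p5=1, p6=4, p7=4) → (p0=2, p1=5, p2=4, p3=8, p4=1, p5=2, p6=4, p7=6)
step 5: fire T0:  (p0=2, p1=5, p2=4, p3=8, p4=1, p5=2, p6=4, p7=6) → (p0=0, p1=5, p2=4, p3=8, p4=1, p5=0, p6=4, p7=7)
step 6: fire T3:  (p0=0, p1=5, p2=4, p3=8, p4=1, p5=0, p6=4, p7=7) → (p0=0, p1=5, p2=4, p3=10, p4=3, p5=0, p6=4, p7=7)
step 7: fire T3:  (p0=0, p1=5, p2=4, p3=10, p4=3, p5=0, p6=4, p7=7) → (p0=0, p1=5, p2=4, p3=12, p4=5, p5=0, p6=4, p7=7)
step 8: fire T3:  (p0=0, p1=5, p2=4, p3=12, p4=5, p5=0, p6=4, p7=7) → (p0=0, p1=5, p2=4, p3=14, p4=7, p5=0, p6=4, p7=7)

(p0=0, p1=5, p2=4, p3=14, p4=7, p5=0, p6=4, p7=7)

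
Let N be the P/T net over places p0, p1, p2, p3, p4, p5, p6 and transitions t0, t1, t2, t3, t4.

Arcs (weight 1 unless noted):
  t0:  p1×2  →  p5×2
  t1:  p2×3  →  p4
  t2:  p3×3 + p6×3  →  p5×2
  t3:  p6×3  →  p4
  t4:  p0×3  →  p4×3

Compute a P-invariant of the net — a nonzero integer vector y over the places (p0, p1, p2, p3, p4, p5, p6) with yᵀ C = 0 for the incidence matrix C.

Incidence matrix C (rows=places, cols=transitions):
       t0   t1   t2   t3   t4
   p0   0    0    0    0   -3
   p1  -2    0    0    0    0
   p2   0   -3    0    0    0
   p3   0    0   -3    0    0
   p4   0    1    0    1    3
   p5   2    0    2    0    0
   p6   0    0   -3   -3    0

Candidate y = [0, 3, 0, 2, 0, 3, 0]; check y·C column-wise:
  col t0: 3·-2 + 2·0 + 3·2 = 0
  col t1: 3·0 + 0·-3 + 2·0 + 0·1 + 3·0 = 0
  col t2: 3·0 + 2·-3 + 3·2 + 0·-3 = 0
  col t3: 3·0 + 2·0 + 0·1 + 3·0 + 0·-3 = 0
  col t4: 0·-3 + 3·0 + 2·0 + 0·3 + 3·0 = 0

y = (p0:0, p1:3, p2:0, p3:2, p4:0, p5:3, p6:0)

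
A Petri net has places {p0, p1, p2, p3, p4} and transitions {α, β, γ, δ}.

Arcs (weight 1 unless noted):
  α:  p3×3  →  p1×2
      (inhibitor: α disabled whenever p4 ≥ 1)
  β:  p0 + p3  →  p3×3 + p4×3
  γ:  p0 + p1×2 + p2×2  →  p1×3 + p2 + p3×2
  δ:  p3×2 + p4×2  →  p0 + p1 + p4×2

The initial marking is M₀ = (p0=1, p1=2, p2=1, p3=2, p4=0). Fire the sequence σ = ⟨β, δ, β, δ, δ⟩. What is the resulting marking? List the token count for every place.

step 1: fire β:  (p0=1, p1=2, p2=1, p3=2, p4=0) → (p0=0, p1=2, p2=1, p3=4, p4=3)
step 2: fire δ:  (p0=0, p1=2, p2=1, p3=4, p4=3) → (p0=1, p1=3, p2=1, p3=2, p4=3)
step 3: fire β:  (p0=1, p1=3, p2=1, p3=2, p4=3) → (p0=0, p1=3, p2=1, p3=4, p4=6)
step 4: fire δ:  (p0=0, p1=3, p2=1, p3=4, p4=6) → (p0=1, p1=4, p2=1, p3=2, p4=6)
step 5: fire δ:  (p0=1, p1=4, p2=1, p3=2, p4=6) → (p0=2, p1=5, p2=1, p3=0, p4=6)

(p0=2, p1=5, p2=1, p3=0, p4=6)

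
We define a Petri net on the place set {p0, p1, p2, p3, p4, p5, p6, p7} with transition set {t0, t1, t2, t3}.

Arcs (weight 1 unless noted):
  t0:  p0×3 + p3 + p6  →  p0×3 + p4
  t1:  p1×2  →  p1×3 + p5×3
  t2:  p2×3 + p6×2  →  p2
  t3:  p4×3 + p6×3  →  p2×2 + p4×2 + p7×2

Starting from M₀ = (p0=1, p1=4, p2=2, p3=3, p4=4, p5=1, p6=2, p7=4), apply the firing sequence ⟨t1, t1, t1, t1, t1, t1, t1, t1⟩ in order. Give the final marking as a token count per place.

step 1: fire t1:  (p0=1, p1=4, p2=2, p3=3, p4=4, p5=1, p6=2, p7=4) → (p0=1, p1=5, p2=2, p3=3, p4=4, p5=4, p6=2, p7=4)
step 2: fire t1:  (p0=1, p1=5, p2=2, p3=3, p4=4, p5=4, p6=2, p7=4) → (p0=1, p1=6, p2=2, p3=3, p4=4, p5=7, p6=2, p7=4)
step 3: fire t1:  (p0=1, p1=6, p2=2, p3=3, p4=4, p5=7, p6=2, p7=4) → (p0=1, p1=7, p2=2, p3=3, p4=4, p5=10, p6=2, p7=4)
step 4: fire t1:  (p0=1, p1=7, p2=2, p3=3, p4=4, p5=10, p6=2, p7=4) → (p0=1, p1=8, p2=2, p3=3, p4=4, p5=13, p6=2, p7=4)
step 5: fire t1:  (p0=1, p1=8, p2=2, p3=3, p4=4, p5=13, p6=2, p7=4) → (p0=1, p1=9, p2=2, p3=3, p4=4, p5=16, p6=2, p7=4)
step 6: fire t1:  (p0=1, p1=9, p2=2, p3=3, p4=4, p5=16, p6=2, p7=4) → (p0=1, p1=10, p2=2, p3=3, p4=4, p5=19, p6=2, p7=4)
step 7: fire t1:  (p0=1, p1=10, p2=2, p3=3, p4=4, p5=19, p6=2, p7=4) → (p0=1, p1=11, p2=2, p3=3, p4=4, p5=22, p6=2, p7=4)
step 8: fire t1:  (p0=1, p1=11, p2=2, p3=3, p4=4, p5=22, p6=2, p7=4) → (p0=1, p1=12, p2=2, p3=3, p4=4, p5=25, p6=2, p7=4)

(p0=1, p1=12, p2=2, p3=3, p4=4, p5=25, p6=2, p7=4)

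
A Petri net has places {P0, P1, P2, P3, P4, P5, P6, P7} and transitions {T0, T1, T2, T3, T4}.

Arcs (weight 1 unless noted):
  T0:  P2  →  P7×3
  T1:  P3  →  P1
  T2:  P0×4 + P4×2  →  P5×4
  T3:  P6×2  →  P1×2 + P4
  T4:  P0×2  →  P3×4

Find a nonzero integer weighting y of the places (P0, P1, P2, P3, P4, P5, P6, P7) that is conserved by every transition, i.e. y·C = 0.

y = (P0:2, P1:1, P2:0, P3:1, P4:-2, P5:1, P6:0, P7:0)

Incidence matrix C (rows=places, cols=transitions):
       T0   T1   T2   T3   T4
   P0   0    0   -4    0   -2
   P1   0    1    0    2    0
   P2  -1    0    0    0    0
   P3   0   -1    0    0    4
   P4   0    0   -2    1    0
   P5   0    0    4    0    0
   P6   0    0    0   -2    0
   P7   3    0    0    0    0

Candidate y = [2, 1, 0, 1, -2, 1, 0, 0]; check y·C column-wise:
  col T0: 2·0 + 1·0 + 0·-1 + 1·0 + -2·0 + 1·0 + 0·3 = 0
  col T1: 2·0 + 1·1 + 1·-1 + -2·0 + 1·0 = 0
  col T2: 2·-4 + 1·0 + 1·0 + -2·-2 + 1·4 = 0
  col T3: 2·0 + 1·2 + 1·0 + -2·1 + 1·0 + 0·-2 = 0
  col T4: 2·-2 + 1·0 + 1·4 + -2·0 + 1·0 = 0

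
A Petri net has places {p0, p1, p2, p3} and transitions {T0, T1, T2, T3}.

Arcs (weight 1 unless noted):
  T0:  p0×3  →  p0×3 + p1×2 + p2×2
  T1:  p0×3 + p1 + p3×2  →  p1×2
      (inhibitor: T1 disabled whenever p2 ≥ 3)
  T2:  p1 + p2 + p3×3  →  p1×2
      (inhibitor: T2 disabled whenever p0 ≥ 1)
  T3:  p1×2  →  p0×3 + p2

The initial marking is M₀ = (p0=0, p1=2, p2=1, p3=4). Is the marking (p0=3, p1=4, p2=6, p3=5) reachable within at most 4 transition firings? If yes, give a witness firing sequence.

NO — not reachable within 4 firings

depth 0: 1 marking
depth 1: 3 markings reached so far
depth 2: 5 markings reached so far
depth 3: 8 markings reached so far
depth 4: 12 markings reached so far
target is not among the 12 markings reachable within 4 steps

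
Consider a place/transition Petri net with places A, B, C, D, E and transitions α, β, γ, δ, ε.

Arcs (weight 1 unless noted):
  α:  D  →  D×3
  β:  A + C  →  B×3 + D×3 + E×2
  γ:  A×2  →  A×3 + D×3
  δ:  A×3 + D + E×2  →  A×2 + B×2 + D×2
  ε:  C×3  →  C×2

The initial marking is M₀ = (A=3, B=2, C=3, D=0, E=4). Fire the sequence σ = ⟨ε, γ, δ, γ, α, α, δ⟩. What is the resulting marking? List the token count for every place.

step 1: fire ε:  (A=3, B=2, C=3, D=0, E=4) → (A=3, B=2, C=2, D=0, E=4)
step 2: fire γ:  (A=3, B=2, C=2, D=0, E=4) → (A=4, B=2, C=2, D=3, E=4)
step 3: fire δ:  (A=4, B=2, C=2, D=3, E=4) → (A=3, B=4, C=2, D=4, E=2)
step 4: fire γ:  (A=3, B=4, C=2, D=4, E=2) → (A=4, B=4, C=2, D=7, E=2)
step 5: fire α:  (A=4, B=4, C=2, D=7, E=2) → (A=4, B=4, C=2, D=9, E=2)
step 6: fire α:  (A=4, B=4, C=2, D=9, E=2) → (A=4, B=4, C=2, D=11, E=2)
step 7: fire δ:  (A=4, B=4, C=2, D=11, E=2) → (A=3, B=6, C=2, D=12, E=0)

(A=3, B=6, C=2, D=12, E=0)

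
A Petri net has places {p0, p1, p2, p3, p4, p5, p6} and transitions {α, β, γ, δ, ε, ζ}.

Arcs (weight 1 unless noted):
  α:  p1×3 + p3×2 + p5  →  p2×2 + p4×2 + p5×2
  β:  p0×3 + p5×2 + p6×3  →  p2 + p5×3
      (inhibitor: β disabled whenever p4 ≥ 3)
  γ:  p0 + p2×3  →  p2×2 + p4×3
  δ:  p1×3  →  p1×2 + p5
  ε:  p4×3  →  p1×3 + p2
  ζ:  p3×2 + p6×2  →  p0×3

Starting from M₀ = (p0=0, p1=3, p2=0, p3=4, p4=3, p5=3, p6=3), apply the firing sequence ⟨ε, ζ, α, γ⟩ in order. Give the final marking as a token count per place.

step 1: fire ε:  (p0=0, p1=3, p2=0, p3=4, p4=3, p5=3, p6=3) → (p0=0, p1=6, p2=1, p3=4, p4=0, p5=3, p6=3)
step 2: fire ζ:  (p0=0, p1=6, p2=1, p3=4, p4=0, p5=3, p6=3) → (p0=3, p1=6, p2=1, p3=2, p4=0, p5=3, p6=1)
step 3: fire α:  (p0=3, p1=6, p2=1, p3=2, p4=0, p5=3, p6=1) → (p0=3, p1=3, p2=3, p3=0, p4=2, p5=4, p6=1)
step 4: fire γ:  (p0=3, p1=3, p2=3, p3=0, p4=2, p5=4, p6=1) → (p0=2, p1=3, p2=2, p3=0, p4=5, p5=4, p6=1)

(p0=2, p1=3, p2=2, p3=0, p4=5, p5=4, p6=1)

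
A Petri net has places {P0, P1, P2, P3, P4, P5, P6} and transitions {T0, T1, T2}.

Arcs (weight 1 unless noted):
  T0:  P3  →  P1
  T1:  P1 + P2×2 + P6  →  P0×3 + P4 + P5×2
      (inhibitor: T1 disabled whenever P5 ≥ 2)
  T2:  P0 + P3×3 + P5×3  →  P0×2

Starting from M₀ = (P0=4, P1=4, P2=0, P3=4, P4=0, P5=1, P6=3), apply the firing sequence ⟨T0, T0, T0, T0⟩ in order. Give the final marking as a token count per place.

step 1: fire T0:  (P0=4, P1=4, P2=0, P3=4, P4=0, P5=1, P6=3) → (P0=4, P1=5, P2=0, P3=3, P4=0, P5=1, P6=3)
step 2: fire T0:  (P0=4, P1=5, P2=0, P3=3, P4=0, P5=1, P6=3) → (P0=4, P1=6, P2=0, P3=2, P4=0, P5=1, P6=3)
step 3: fire T0:  (P0=4, P1=6, P2=0, P3=2, P4=0, P5=1, P6=3) → (P0=4, P1=7, P2=0, P3=1, P4=0, P5=1, P6=3)
step 4: fire T0:  (P0=4, P1=7, P2=0, P3=1, P4=0, P5=1, P6=3) → (P0=4, P1=8, P2=0, P3=0, P4=0, P5=1, P6=3)

(P0=4, P1=8, P2=0, P3=0, P4=0, P5=1, P6=3)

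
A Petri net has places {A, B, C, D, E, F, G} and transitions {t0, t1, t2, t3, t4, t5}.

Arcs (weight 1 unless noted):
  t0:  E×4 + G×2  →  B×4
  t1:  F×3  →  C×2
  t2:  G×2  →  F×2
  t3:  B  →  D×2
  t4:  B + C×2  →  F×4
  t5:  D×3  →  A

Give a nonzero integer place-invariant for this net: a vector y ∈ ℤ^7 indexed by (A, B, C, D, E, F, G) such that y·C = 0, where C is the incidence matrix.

Incidence matrix C (rows=places, cols=transitions):
       t0   t1   t2   t3   t4   t5
    A   0    0    0    0    0    1
    B   4    0    0   -1   -1    0
    C   0    2    0    0   -2    0
    D   0    0    0    2    0   -3
    E  -4    0    0    0    0    0
    F   0   -3    2    0    4    0
    G  -2    0   -2    0    0    0

Candidate y = [3, 2, 3, 1, 1, 2, 2]; check y·C column-wise:
  col t0: 3·0 + 2·4 + 3·0 + 1·0 + 1·-4 + 2·0 + 2·-2 = 0
  col t1: 3·0 + 2·0 + 3·2 + 1·0 + 1·0 + 2·-3 + 2·0 = 0
  col t2: 3·0 + 2·0 + 3·0 + 1·0 + 1·0 + 2·2 + 2·-2 = 0
  col t3: 3·0 + 2·-1 + 3·0 + 1·2 + 1·0 + 2·0 + 2·0 = 0
  col t4: 3·0 + 2·-1 + 3·-2 + 1·0 + 1·0 + 2·4 + 2·0 = 0
  col t5: 3·1 + 2·0 + 3·0 + 1·-3 + 1·0 + 2·0 + 2·0 = 0

y = (A:3, B:2, C:3, D:1, E:1, F:2, G:2)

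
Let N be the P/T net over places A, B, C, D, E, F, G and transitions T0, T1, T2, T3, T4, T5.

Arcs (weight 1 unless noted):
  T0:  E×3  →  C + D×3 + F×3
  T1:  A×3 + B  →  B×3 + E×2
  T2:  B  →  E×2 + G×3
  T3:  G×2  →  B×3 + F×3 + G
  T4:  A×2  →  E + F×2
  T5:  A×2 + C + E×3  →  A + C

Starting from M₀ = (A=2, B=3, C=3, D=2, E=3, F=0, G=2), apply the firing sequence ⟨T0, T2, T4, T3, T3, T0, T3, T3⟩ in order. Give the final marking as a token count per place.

(A=0, B=14, C=5, D=8, E=0, F=20, G=1)

step 1: fire T0:  (A=2, B=3, C=3, D=2, E=3, F=0, G=2) → (A=2, B=3, C=4, D=5, E=0, F=3, G=2)
step 2: fire T2:  (A=2, B=3, C=4, D=5, E=0, F=3, G=2) → (A=2, B=2, C=4, D=5, E=2, F=3, G=5)
step 3: fire T4:  (A=2, B=2, C=4, D=5, E=2, F=3, G=5) → (A=0, B=2, C=4, D=5, E=3, F=5, G=5)
step 4: fire T3:  (A=0, B=2, C=4, D=5, E=3, F=5, G=5) → (A=0, B=5, C=4, D=5, E=3, F=8, G=4)
step 5: fire T3:  (A=0, B=5, C=4, D=5, E=3, F=8, G=4) → (A=0, B=8, C=4, D=5, E=3, F=11, G=3)
step 6: fire T0:  (A=0, B=8, C=4, D=5, E=3, F=11, G=3) → (A=0, B=8, C=5, D=8, E=0, F=14, G=3)
step 7: fire T3:  (A=0, B=8, C=5, D=8, E=0, F=14, G=3) → (A=0, B=11, C=5, D=8, E=0, F=17, G=2)
step 8: fire T3:  (A=0, B=11, C=5, D=8, E=0, F=17, G=2) → (A=0, B=14, C=5, D=8, E=0, F=20, G=1)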